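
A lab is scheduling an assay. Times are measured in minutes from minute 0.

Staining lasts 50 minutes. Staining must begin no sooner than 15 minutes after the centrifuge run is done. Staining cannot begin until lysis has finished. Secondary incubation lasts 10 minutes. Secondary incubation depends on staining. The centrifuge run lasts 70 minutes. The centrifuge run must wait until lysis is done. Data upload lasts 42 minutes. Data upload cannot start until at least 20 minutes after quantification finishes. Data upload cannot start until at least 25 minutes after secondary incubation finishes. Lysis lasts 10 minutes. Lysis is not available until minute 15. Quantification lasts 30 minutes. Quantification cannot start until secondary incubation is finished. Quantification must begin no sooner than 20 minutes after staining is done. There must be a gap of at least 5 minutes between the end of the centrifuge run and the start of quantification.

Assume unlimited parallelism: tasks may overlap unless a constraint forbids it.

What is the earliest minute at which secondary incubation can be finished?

170

Lysis waits on its own release at minute 15, so it starts at minute 15 and finishes at 15 + 10 = minute 25.
The centrifuge run cannot begin until lysis (finishes minute 25). It runs from minute 25 to 25 + 70 = minute 95.
Staining has to wait for the centrifuge run (finishes minute 95, plus 15-minute gap → minute 110); lysis (finishes minute 25). The latest of these is minute 110, so staining runs minute 110 to 110 + 50 = minute 160.
Secondary incubation cannot begin until staining (finishes minute 160). It runs from minute 160 to 160 + 10 = minute 170.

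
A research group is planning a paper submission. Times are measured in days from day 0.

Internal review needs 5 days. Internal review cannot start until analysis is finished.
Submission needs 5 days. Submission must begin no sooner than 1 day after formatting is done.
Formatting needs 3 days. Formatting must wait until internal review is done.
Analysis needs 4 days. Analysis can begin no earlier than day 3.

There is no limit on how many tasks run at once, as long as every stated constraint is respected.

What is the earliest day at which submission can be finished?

Analysis cannot begin until its own release at day 3. It runs from day 3 to 3 + 4 = day 7.
After analysis (finishes day 7), internal review can start at day 7 and finishes at day 12.
After internal review (finishes day 12), formatting can start at day 12 and finishes at day 15.
After formatting (finishes day 15, plus 1-day gap → day 16), submission can start at day 16 and finishes at day 21.

21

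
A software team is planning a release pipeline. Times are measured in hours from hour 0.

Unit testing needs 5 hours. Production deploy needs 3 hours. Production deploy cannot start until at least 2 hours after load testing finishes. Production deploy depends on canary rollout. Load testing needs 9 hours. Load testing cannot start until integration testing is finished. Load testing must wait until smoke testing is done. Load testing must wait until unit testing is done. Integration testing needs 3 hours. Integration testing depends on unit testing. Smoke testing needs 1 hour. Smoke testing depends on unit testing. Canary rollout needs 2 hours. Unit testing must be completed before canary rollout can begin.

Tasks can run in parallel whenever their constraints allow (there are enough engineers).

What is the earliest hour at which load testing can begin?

8

Unit testing can start immediately at hour 0; it finishes at hour 5.
Smoke testing waits on unit testing (finishes hour 5), so it starts at hour 5 and finishes at 5 + 1 = hour 6.
Integration testing cannot begin until unit testing (finishes hour 5). It runs from hour 5 to 5 + 3 = hour 8.
Load testing waits on integration testing (finishes hour 8); smoke testing (finishes hour 6); unit testing (finishes hour 5). The latest of these is hour 8, which is the earliest load testing can start.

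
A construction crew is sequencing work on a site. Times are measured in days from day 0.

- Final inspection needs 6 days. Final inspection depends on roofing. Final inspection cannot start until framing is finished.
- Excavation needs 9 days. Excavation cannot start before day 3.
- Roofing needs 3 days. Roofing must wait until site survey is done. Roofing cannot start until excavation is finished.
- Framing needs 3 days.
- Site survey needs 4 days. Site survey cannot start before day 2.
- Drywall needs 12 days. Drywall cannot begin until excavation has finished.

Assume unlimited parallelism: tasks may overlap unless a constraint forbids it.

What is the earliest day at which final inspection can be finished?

Nothing blocks framing, so it runs from day 0 to day 3.
Excavation cannot begin until its own release at day 3. It runs from day 3 to 3 + 9 = day 12.
After its own release at day 2, site survey can start at day 2 and finishes at day 6.
Roofing needs all of site survey (finishes day 6); excavation (finishes day 12). That puts its earliest start at day 12; it finishes at 12 + 3 = day 15.
Final inspection has to wait for roofing (finishes day 15); framing (finishes day 3). The latest of these is day 15, so final inspection runs day 15 to 15 + 6 = day 21.

21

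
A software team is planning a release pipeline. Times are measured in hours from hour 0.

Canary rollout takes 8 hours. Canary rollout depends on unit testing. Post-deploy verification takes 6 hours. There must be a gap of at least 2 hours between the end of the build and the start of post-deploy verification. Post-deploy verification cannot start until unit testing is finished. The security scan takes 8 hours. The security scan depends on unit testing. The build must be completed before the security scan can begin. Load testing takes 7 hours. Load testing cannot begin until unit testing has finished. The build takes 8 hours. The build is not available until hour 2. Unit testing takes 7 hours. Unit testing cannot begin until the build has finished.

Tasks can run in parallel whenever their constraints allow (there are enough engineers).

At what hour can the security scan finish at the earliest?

The build waits on its own release at hour 2, so it starts at hour 2 and finishes at 2 + 8 = hour 10.
Unit testing waits on the build (finishes hour 10), so it starts at hour 10 and finishes at 10 + 7 = hour 17.
The security scan has to wait for unit testing (finishes hour 17); the build (finishes hour 10). The latest of these is hour 17, so the security scan runs hour 17 to 17 + 8 = hour 25.

25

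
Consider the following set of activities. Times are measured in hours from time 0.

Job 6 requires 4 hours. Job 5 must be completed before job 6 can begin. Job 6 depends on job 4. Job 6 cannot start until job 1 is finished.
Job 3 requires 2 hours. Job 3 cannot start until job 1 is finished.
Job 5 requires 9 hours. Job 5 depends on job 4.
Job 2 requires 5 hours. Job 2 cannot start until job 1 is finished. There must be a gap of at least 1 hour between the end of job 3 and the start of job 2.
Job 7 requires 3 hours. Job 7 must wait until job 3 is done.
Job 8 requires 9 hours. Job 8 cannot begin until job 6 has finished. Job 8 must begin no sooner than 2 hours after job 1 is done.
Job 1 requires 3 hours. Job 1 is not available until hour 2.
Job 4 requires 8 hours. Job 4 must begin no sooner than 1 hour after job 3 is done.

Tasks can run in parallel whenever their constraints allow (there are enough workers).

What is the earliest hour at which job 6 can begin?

25

After its own release at hour 2, job 1 can start at hour 2 and finishes at hour 5.
Job 3 cannot begin until job 1 (finishes hour 5). It runs from hour 5 to 5 + 2 = hour 7.
After job 3 (finishes hour 7, plus 1-hour gap → hour 8), job 4 can start at hour 8 and finishes at hour 16.
Job 5 waits on job 4 (finishes hour 16), so it starts at hour 16 and finishes at 16 + 9 = hour 25.
Job 6 waits on job 5 (finishes hour 25); job 4 (finishes hour 16); job 1 (finishes hour 5). The latest of these is hour 25, which is the earliest job 6 can start.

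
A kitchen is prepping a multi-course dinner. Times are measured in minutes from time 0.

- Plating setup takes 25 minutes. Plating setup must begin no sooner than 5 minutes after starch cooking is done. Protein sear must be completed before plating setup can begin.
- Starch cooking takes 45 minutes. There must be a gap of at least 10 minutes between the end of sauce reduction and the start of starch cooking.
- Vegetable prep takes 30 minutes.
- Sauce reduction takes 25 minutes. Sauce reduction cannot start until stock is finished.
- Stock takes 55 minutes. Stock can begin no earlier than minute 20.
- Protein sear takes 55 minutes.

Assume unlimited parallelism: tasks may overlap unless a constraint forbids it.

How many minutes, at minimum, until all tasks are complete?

185

Nothing blocks vegetable prep, so it runs from minute 0 to minute 30.
Protein sear has no prerequisites, so it starts at minute 0 and finishes at minute 55.
Stock cannot begin until its own release at minute 20. It runs from minute 20 to 20 + 55 = minute 75.
Sauce reduction cannot begin until stock (finishes minute 75). It runs from minute 75 to 75 + 25 = minute 100.
Starch cooking waits on sauce reduction (finishes minute 100, plus 10-minute gap → minute 110), so it starts at minute 110 and finishes at 110 + 45 = minute 155.
Plating setup has to wait for starch cooking (finishes minute 155, plus 5-minute gap → minute 160); protein sear (finishes minute 55). The latest of these is minute 160, so plating setup runs minute 160 to 160 + 25 = minute 185.
All tasks are finished once the last one completes. Finish times: Stock at 75, Protein sear at 55, Vegetable prep at 30, Sauce reduction at 100, Starch cooking at 155, Plating setup at 185. The latest is minute 185.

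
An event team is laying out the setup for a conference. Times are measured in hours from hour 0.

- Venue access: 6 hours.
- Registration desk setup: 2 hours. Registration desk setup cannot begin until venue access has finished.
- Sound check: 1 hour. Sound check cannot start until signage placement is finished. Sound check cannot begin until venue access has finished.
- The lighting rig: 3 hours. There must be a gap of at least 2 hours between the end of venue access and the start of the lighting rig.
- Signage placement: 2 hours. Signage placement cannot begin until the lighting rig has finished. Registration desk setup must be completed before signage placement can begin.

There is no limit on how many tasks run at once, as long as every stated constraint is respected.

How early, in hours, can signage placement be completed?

13

Nothing blocks venue access, so it runs from hour 0 to hour 6.
After venue access (finishes hour 6), registration desk setup can start at hour 6 and finishes at hour 8.
The lighting rig cannot begin until venue access (finishes hour 6, plus 2-hour gap → hour 8). It runs from hour 8 to 8 + 3 = hour 11.
Signage placement cannot start until the lighting rig (finishes hour 11); registration desk setup (finishes hour 8). The controlling bound is hour 11, so signage placement finishes at 11 + 2 = hour 13.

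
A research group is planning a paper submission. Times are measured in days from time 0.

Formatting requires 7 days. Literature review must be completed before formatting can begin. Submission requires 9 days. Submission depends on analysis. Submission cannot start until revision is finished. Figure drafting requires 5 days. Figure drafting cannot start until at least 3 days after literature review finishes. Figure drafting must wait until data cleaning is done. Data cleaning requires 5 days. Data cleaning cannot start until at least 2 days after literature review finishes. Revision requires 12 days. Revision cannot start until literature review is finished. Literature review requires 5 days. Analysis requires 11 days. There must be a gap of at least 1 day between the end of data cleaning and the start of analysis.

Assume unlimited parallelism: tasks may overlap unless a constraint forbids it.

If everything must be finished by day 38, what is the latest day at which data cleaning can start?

Nothing follows submission; the deadline of day 38 is its only limit. It must start by 38 − 9 = day 29.
Analysis has to be done before submission (must start by day 29). That means finishing by day 29, i.e. starting by 29 − 11 = day 18.
Figure drafting must finish by day 38; it takes 5 days, so it must start by 38 − 5 = day 33.
Data cleaning has several dependents: analysis (must start by day 18, minus 1-day gap → day 17); figure drafting (must start by day 33). The earliest of those limits is day 17, so data cleaning must start by 17 − 5 = day 12.

12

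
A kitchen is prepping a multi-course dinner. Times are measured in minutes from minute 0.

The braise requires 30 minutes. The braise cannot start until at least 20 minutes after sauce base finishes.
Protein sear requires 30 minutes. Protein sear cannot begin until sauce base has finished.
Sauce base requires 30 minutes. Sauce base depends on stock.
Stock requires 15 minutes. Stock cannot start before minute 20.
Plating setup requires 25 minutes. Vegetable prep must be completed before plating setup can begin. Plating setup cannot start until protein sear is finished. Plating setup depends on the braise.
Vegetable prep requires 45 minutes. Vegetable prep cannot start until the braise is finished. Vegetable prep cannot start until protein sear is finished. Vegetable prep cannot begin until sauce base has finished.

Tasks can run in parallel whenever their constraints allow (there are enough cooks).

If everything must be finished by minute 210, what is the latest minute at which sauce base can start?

Nothing follows plating setup; the deadline of minute 210 is its only limit. It must start by 210 − 25 = minute 185.
Vegetable prep must finish before plating setup (must start by minute 185). With a 45-minute duration, vegetable prep must start by 185 − 45 = minute 140.
The braise must finish in time for vegetable prep (must start by minute 140); plating setup (must start by minute 185). The tightest is minute 140, so the braise must start by 140 − 30 = minute 110.
Protein sear feeds vegetable prep (must start by minute 140); plating setup (must start by minute 185). Taking the minimum, protein sear must finish by minute 140 and start by 140 − 30 = minute 110.
Sauce base feeds the braise (must start by minute 110, minus 20-minute gap → minute 90); protein sear (must start by minute 110); vegetable prep (must start by minute 140). Taking the minimum, sauce base must finish by minute 90 and start by 90 − 30 = minute 60.

60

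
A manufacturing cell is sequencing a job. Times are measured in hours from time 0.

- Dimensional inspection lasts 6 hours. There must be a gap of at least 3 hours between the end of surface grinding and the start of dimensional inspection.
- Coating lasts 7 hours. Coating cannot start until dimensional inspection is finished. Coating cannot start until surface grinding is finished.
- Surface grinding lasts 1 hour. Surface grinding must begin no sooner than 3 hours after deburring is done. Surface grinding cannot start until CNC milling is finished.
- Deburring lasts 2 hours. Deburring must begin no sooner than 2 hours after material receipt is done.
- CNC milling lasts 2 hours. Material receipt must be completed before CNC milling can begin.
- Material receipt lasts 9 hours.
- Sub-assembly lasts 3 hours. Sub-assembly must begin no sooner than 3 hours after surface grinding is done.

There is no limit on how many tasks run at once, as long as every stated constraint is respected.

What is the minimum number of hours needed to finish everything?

33

Nothing blocks material receipt, so it runs from hour 0 to hour 9.
CNC milling cannot begin until material receipt (finishes hour 9). It runs from hour 9 to 9 + 2 = hour 11.
After material receipt (finishes hour 9, plus 2-hour gap → hour 11), deburring can start at hour 11 and finishes at hour 13.
Surface grinding cannot start until deburring (finishes hour 13, plus 3-hour gap → hour 16); CNC milling (finishes hour 11). The controlling bound is hour 16, so surface grinding finishes at 16 + 1 = hour 17.
After surface grinding (finishes hour 17, plus 3-hour gap → hour 20), sub-assembly can start at hour 20 and finishes at hour 23.
Dimensional inspection waits on surface grinding (finishes hour 17, plus 3-hour gap → hour 20), so it starts at hour 20 and finishes at 20 + 6 = hour 26.
Coating cannot start until dimensional inspection (finishes hour 26); surface grinding (finishes hour 17). The controlling bound is hour 26, so coating finishes at 26 + 7 = hour 33.
All tasks are finished once the last one completes. Finish times: Material receipt at 9, Deburring at 13, CNC milling at 11, Surface grinding at 17, Dimensional inspection at 26, Coating at 33, Sub-assembly at 23. The latest is hour 33.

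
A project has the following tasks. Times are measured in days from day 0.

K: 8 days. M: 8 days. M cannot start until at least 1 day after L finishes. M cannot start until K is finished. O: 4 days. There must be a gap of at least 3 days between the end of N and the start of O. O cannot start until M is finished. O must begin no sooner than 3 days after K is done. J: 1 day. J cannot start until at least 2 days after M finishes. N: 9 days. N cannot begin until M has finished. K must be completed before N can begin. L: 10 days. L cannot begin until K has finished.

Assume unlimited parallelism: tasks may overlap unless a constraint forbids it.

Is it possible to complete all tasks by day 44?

Yes

K has no prerequisites, so it starts at day 0 and finishes at day 8.
L cannot begin until K (finishes day 8). It runs from day 8 to 8 + 10 = day 18.
M cannot start until L (finishes day 18, plus 1-day gap → day 19); K (finishes day 8). The controlling bound is day 19, so M finishes at 19 + 8 = day 27.
N has to wait for M (finishes day 27); K (finishes day 8). The latest of these is day 27, so N runs day 27 to 27 + 9 = day 36.
For O: N (finishes day 36, plus 3-day gap → day 39); M (finishes day 27); K (finishes day 8, plus 3-day gap → day 11). Taking the maximum gives a start of day 39, and it finishes at 39 + 4 = day 43.
J waits on M (finishes day 27, plus 2-day gap → day 29), so it starts at day 29 and finishes at 29 + 1 = day 30.
Every task is finished by day 43, which is no later than the deadline of 44, so the schedule is feasible.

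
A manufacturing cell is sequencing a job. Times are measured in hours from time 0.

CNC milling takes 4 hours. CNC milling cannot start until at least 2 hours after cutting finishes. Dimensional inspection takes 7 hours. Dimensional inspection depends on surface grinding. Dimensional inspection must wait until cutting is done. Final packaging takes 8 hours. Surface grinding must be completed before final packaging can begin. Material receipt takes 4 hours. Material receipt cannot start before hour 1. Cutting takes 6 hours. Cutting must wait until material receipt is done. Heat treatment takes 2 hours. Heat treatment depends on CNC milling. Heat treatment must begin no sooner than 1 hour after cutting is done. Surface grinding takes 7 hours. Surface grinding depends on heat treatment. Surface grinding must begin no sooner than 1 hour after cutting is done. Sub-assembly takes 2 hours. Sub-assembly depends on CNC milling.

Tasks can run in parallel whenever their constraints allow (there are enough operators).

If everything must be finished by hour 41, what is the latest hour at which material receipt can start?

8

Dimensional inspection has no dependents, so it just needs to finish by hour 41. Starting by 41 − 7 = hour 34 achieves that.
Final packaging has no dependents, so it just needs to finish by hour 41. Starting by 41 − 8 = hour 33 achieves that.
Surface grinding must finish in time for dimensional inspection (must start by hour 34); final packaging (must start by hour 33). The tightest is hour 33, so surface grinding must start by 33 − 7 = hour 26.
Heat treatment feeds into surface grinding (must start by hour 26); so heat treatment must finish by hour 26 and therefore start by hour 24.
To finish by hour 41, sub-assembly (duration 2) must start no later than hour 39.
CNC milling feeds heat treatment (must start by hour 24); sub-assembly (must start by hour 39). Taking the minimum, CNC milling must finish by hour 24 and start by 24 − 4 = hour 20.
Cutting must finish in time for CNC milling (must start by hour 20, minus 2-hour gap → hour 18); heat treatment (must start by hour 24, minus 1-hour gap → hour 23); surface grinding (must start by hour 26, minus 1-hour gap → hour 25); dimensional inspection (must start by hour 34). The tightest is hour 18, so cutting must start by 18 − 6 = hour 12.
Material receipt has to be done before cutting (must start by hour 12). That means finishing by hour 12, i.e. starting by 12 − 4 = hour 8.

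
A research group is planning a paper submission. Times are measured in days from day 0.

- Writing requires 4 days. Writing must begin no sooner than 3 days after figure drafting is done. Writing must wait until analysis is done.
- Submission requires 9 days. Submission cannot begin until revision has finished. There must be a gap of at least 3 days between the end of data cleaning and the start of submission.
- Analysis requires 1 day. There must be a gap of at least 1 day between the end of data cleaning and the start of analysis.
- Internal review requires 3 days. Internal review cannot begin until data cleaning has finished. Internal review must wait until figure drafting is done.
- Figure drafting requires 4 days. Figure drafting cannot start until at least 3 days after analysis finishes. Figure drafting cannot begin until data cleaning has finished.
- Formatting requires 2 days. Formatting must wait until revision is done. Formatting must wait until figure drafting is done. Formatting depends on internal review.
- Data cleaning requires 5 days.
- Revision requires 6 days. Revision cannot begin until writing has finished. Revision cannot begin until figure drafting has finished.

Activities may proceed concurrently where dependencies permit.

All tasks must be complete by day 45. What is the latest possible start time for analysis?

To finish by day 45, formatting (duration 2) must start no later than day 43.
To finish by day 45, submission (duration 9) must start no later than day 36.
For revision: formatting (must start by day 43); submission (must start by day 36). The most restrictive is day 36; with a 6-day duration, revision must start by day 30.
Since revision (must start by day 30) depends on it, writing must finish by day 30. Backing off its 4-day duration gives a latest start of day 26.
Since formatting (must start by day 43) depends on it, internal review must finish by day 43. Backing off its 3-day duration gives a latest start of day 40.
Figure drafting must finish in time for writing (must start by day 26, minus 3-day gap → day 23); internal review (must start by day 40); revision (must start by day 30); formatting (must start by day 43). The tightest is day 23, so figure drafting must start by 23 − 4 = day 19.
Analysis has several dependents: figure drafting (must start by day 19, minus 3-day gap → day 16); writing (must start by day 26). The earliest of those limits is day 16, so analysis must start by 16 − 1 = day 15.

15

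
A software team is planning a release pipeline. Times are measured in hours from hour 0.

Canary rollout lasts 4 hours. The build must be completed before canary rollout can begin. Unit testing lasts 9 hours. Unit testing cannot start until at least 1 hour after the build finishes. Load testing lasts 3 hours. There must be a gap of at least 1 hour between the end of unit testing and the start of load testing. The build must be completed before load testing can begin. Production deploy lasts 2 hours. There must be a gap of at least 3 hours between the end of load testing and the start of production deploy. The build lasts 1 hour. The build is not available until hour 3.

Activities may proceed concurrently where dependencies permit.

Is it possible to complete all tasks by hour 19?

After its own release at hour 3, the build can start at hour 3 and finishes at hour 4.
Canary rollout waits on the build (finishes hour 4), so it starts at hour 4 and finishes at 4 + 4 = hour 8.
Unit testing waits on the build (finishes hour 4, plus 1-hour gap → hour 5), so it starts at hour 5 and finishes at 5 + 9 = hour 14.
Load testing has to wait for unit testing (finishes hour 14, plus 1-hour gap → hour 15); the build (finishes hour 4). The latest of these is hour 15, so load testing runs hour 15 to 15 + 3 = hour 18.
Production deploy waits on load testing (finishes hour 18, plus 3-hour gap → hour 21), so it starts at hour 21 and finishes at 21 + 2 = hour 23.
The earliest everything can be done is hour 23, which is after the deadline of 19, so it is not possible.

No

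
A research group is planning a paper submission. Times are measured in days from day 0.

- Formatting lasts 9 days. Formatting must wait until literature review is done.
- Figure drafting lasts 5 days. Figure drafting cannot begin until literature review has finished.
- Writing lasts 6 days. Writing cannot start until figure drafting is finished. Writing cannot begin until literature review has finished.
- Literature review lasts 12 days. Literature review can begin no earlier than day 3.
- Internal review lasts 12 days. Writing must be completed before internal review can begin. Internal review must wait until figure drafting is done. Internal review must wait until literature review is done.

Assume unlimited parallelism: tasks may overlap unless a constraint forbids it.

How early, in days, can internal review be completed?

Literature review waits on its own release at day 3, so it starts at day 3 and finishes at 3 + 12 = day 15.
Figure drafting cannot begin until literature review (finishes day 15). It runs from day 15 to 15 + 5 = day 20.
Writing has to wait for figure drafting (finishes day 20); literature review (finishes day 15). The latest of these is day 20, so writing runs day 20 to 20 + 6 = day 26.
Internal review cannot start until writing (finishes day 26); figure drafting (finishes day 20); literature review (finishes day 15). The controlling bound is day 26, so internal review finishes at 26 + 12 = day 38.

38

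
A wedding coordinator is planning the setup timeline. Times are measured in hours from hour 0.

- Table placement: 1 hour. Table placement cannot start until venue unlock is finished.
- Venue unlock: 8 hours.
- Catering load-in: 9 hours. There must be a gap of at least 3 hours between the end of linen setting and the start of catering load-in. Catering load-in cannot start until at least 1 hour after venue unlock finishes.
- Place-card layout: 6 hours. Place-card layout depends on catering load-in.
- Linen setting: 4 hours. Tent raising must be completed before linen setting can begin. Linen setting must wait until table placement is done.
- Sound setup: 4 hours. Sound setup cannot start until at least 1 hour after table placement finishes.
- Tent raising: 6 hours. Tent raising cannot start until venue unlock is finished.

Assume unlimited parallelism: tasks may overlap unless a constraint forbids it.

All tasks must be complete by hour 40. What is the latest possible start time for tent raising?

Nothing follows place-card layout; the deadline of hour 40 is its only limit. It must start by 40 − 6 = hour 34.
Catering load-in has to be done before place-card layout (must start by hour 34). That means finishing by hour 34, i.e. starting by 34 − 9 = hour 25.
Linen setting has to be done before catering load-in (must start by hour 25, minus 3-hour gap → hour 22). That means finishing by hour 22, i.e. starting by 22 − 4 = hour 18.
Since linen setting (must start by hour 18) depends on it, tent raising must finish by hour 18. Backing off its 6-hour duration gives a latest start of hour 12.

12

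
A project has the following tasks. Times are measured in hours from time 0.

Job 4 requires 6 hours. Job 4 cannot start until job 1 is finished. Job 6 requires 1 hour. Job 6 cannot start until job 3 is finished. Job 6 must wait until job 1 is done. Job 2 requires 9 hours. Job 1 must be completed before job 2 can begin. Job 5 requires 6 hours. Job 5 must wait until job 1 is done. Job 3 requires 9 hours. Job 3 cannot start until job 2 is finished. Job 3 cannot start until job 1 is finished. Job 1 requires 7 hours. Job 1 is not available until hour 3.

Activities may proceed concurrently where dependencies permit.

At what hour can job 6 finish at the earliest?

After its own release at hour 3, job 1 can start at hour 3 and finishes at hour 10.
Job 2 waits on job 1 (finishes hour 10), so it starts at hour 10 and finishes at 10 + 9 = hour 19.
Job 3 has to wait for job 2 (finishes hour 19); job 1 (finishes hour 10). The latest of these is hour 19, so job 3 runs hour 19 to 19 + 9 = hour 28.
For job 6: job 3 (finishes hour 28); job 1 (finishes hour 10). Taking the maximum gives a start of hour 28, and it finishes at 28 + 1 = hour 29.

29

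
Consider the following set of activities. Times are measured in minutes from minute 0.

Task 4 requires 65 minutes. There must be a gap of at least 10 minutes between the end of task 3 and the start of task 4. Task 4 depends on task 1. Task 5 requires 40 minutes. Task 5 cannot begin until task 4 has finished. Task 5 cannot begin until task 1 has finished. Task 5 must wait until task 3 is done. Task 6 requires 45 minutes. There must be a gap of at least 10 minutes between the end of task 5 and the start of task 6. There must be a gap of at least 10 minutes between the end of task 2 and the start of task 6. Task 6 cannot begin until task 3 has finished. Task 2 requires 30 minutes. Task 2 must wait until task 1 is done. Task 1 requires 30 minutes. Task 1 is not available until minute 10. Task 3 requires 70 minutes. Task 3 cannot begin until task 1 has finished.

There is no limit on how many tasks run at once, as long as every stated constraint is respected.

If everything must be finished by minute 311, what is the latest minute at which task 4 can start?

To finish by minute 311, task 6 (duration 45) must start no later than minute 266.
Task 5 feeds into task 6 (must start by minute 266, minus 10-minute gap → minute 256); so task 5 must finish by minute 256 and therefore start by minute 216.
Since task 5 (must start by minute 216) depends on it, task 4 must finish by minute 216. Backing off its 65-minute duration gives a latest start of minute 151.

151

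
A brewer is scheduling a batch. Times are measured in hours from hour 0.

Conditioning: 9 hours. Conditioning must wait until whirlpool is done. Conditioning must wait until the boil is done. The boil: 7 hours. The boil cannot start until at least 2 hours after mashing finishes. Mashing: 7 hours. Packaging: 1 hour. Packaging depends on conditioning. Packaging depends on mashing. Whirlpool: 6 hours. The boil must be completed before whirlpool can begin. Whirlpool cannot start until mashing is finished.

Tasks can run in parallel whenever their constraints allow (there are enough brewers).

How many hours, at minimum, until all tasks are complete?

32

Nothing blocks mashing, so it runs from hour 0 to hour 7.
After mashing (finishes hour 7, plus 2-hour gap → hour 9), the boil can start at hour 9 and finishes at hour 16.
Whirlpool cannot start until the boil (finishes hour 16); mashing (finishes hour 7). The controlling bound is hour 16, so whirlpool finishes at 16 + 6 = hour 22.
For conditioning: whirlpool (finishes hour 22); the boil (finishes hour 16). Taking the maximum gives a start of hour 22, and it finishes at 22 + 9 = hour 31.
Packaging has to wait for conditioning (finishes hour 31); mashing (finishes hour 7). The latest of these is hour 31, so packaging runs hour 31 to 31 + 1 = hour 32.
All tasks are finished once the last one completes. Finish times: Mashing at 7, The boil at 16, Whirlpool at 22, Conditioning at 31, Packaging at 32. The latest is hour 32.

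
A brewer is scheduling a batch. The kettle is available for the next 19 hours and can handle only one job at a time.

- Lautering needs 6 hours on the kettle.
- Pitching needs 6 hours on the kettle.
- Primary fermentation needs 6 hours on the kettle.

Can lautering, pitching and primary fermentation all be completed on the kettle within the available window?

Yes

Running back to back, the jobs need 6 + 6 + 6 = 18 hours on the kettle.
Since 18 ≤ 19, they fit within the window.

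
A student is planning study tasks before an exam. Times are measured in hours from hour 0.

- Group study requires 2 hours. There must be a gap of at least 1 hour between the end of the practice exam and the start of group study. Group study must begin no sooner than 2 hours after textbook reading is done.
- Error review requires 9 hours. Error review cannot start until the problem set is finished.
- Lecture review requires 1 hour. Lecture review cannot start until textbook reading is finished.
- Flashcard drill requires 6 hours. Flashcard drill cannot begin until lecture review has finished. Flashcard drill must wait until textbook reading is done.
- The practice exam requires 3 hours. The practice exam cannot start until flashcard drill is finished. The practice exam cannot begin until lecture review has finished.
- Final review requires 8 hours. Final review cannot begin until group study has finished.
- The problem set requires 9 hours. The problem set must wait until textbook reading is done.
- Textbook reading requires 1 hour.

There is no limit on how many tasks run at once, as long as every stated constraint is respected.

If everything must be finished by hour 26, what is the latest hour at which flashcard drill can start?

To finish by hour 26, final review (duration 8) must start no later than hour 18.
Group study feeds into final review (must start by hour 18); so group study must finish by hour 18 and therefore start by hour 16.
The practice exam must finish before group study (must start by hour 16, minus 1-hour gap → hour 15). With a 3-hour duration, the practice exam must start by 15 − 3 = hour 12.
Flashcard drill feeds into the practice exam (must start by hour 12); so flashcard drill must finish by hour 12 and therefore start by hour 6.

6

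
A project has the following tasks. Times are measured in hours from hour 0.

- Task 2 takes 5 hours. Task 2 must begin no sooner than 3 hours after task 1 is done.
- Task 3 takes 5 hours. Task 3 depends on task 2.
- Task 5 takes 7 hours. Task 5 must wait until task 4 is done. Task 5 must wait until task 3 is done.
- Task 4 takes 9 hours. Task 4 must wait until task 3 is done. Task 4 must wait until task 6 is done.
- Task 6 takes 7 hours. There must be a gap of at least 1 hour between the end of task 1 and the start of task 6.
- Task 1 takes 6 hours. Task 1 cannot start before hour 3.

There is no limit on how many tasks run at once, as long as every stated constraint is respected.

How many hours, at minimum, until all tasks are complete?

Task 1 waits on its own release at hour 3, so it starts at hour 3 and finishes at 3 + 6 = hour 9.
Task 6 waits on task 1 (finishes hour 9, plus 1-hour gap → hour 10), so it starts at hour 10 and finishes at 10 + 7 = hour 17.
Task 2 cannot begin until task 1 (finishes hour 9, plus 3-hour gap → hour 12). It runs from hour 12 to 12 + 5 = hour 17.
Task 3 cannot begin until task 2 (finishes hour 17). It runs from hour 17 to 17 + 5 = hour 22.
Task 4 needs all of task 3 (finishes hour 22); task 6 (finishes hour 17). That puts its earliest start at hour 22; it finishes at 22 + 9 = hour 31.
Task 5 has to wait for task 4 (finishes hour 31); task 3 (finishes hour 22). The latest of these is hour 31, so task 5 runs hour 31 to 31 + 7 = hour 38.
All tasks are finished once the last one completes. Finish times: Task 1 at 9, Task 2 at 17, Task 3 at 22, Task 4 at 31, Task 5 at 38, Task 6 at 17. The latest is hour 38.

38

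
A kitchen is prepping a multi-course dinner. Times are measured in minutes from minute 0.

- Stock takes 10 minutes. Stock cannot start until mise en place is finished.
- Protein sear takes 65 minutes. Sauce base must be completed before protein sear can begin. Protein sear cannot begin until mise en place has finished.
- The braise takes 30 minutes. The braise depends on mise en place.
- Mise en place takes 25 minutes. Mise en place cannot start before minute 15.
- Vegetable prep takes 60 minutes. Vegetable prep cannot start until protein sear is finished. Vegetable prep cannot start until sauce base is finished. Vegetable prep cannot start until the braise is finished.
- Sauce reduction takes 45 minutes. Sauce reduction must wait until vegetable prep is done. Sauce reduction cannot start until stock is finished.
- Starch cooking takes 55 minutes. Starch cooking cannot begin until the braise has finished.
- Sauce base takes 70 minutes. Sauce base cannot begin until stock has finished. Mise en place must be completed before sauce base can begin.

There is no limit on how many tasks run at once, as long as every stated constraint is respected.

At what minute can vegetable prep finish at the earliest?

245

After its own release at minute 15, mise en place can start at minute 15 and finishes at minute 40.
After mise en place (finishes minute 40), the braise can start at minute 40 and finishes at minute 70.
Stock waits on mise en place (finishes minute 40), so it starts at minute 40 and finishes at 40 + 10 = minute 50.
Sauce base has to wait for stock (finishes minute 50); mise en place (finishes minute 40). The latest of these is minute 50, so sauce base runs minute 50 to 50 + 70 = minute 120.
For protein sear: sauce base (finishes minute 120); mise en place (finishes minute 40). Taking the maximum gives a start of minute 120, and it finishes at 120 + 65 = minute 185.
Vegetable prep cannot start until protein sear (finishes minute 185); sauce base (finishes minute 120); the braise (finishes minute 70). The controlling bound is minute 185, so vegetable prep finishes at 185 + 60 = minute 245.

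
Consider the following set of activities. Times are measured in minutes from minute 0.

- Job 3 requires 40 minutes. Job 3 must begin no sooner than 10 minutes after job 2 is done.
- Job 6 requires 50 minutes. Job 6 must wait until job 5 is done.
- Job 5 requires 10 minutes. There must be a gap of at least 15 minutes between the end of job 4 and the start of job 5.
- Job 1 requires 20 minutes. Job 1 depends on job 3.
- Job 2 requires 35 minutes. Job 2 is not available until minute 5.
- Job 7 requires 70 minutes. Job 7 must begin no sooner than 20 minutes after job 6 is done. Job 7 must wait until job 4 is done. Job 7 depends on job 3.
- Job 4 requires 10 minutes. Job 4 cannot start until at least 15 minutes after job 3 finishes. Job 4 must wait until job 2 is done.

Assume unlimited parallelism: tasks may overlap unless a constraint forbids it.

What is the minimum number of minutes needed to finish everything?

280

After its own release at minute 5, job 2 can start at minute 5 and finishes at minute 40.
Job 3 waits on job 2 (finishes minute 40, plus 10-minute gap → minute 50), so it starts at minute 50 and finishes at 50 + 40 = minute 90.
For job 4: job 3 (finishes minute 90, plus 15-minute gap → minute 105); job 2 (finishes minute 40). Taking the maximum gives a start of minute 105, and it finishes at 105 + 10 = minute 115.
Job 5 waits on job 4 (finishes minute 115, plus 15-minute gap → minute 130), so it starts at minute 130 and finishes at 130 + 10 = minute 140.
Job 6 cannot begin until job 5 (finishes minute 140). It runs from minute 140 to 140 + 50 = minute 190.
Job 7 has to wait for job 6 (finishes minute 190, plus 20-minute gap → minute 210); job 4 (finishes minute 115); job 3 (finishes minute 90). The latest of these is minute 210, so job 7 runs minute 210 to 210 + 70 = minute 280.
Job 1 waits on job 3 (finishes minute 90), so it starts at minute 90 and finishes at 90 + 20 = minute 110.
All tasks are finished once the last one completes. Finish times: Job 1 at 110, Job 2 at 40, Job 3 at 90, Job 4 at 115, Job 5 at 140, Job 6 at 190, Job 7 at 280. The latest is minute 280.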